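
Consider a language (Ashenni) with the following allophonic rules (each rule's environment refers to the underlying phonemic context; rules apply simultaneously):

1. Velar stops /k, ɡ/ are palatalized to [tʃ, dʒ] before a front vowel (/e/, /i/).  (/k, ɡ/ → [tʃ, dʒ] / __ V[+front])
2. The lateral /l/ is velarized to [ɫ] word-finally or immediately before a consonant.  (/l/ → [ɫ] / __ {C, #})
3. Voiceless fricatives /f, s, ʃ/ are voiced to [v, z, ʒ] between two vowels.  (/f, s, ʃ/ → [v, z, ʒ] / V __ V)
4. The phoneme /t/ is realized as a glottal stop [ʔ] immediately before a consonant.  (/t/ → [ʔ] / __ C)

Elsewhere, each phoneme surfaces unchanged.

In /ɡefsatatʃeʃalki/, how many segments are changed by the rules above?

5

Segments that undergo a rule: /ɡ/ → [dʒ] (rule 1); /t/ → [ʔ] (rule 4); /ʃ/ → [ʒ] (rule 3); /l/ → [ɫ] (rule 2); /k/ → [tʃ] (rule 1).
All other segments surface unchanged.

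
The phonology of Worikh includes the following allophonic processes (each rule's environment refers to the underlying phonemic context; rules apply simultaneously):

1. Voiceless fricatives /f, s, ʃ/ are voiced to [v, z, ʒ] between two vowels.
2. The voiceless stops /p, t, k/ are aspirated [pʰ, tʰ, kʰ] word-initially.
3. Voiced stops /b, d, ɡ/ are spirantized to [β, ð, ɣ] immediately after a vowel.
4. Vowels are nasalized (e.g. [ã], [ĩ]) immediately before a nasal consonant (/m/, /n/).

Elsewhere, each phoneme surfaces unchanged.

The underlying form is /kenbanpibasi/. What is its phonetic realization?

[kʰẽnbãnpiβazi]

/k/ (word-initial) occurs word-initially → [kʰ] by rule 2.
/e/ (between /k/ and /n/): before a nasal consonant, so rule 4 applies → [ẽ].
/b/ — between /n/ and /a/; rule 3 does not apply here → [b].
/a/ (between /b/ and /n/): before a nasal consonant, so rule 4 applies → [ã].
/p/ (between /n/ and /i/): rule 2 targets it, but not word-initially → unchanged [p].
/i/ — between /p/ and /b/; rule 4 does not apply here → [i].
/b/ meets the environment for rule 3 (immediately after a vowel) → [β].
/a/ (between /b/ and /s/) is in the target of rule 4 but the environment (before a nasal consonant) is not met → [a].
/s/ — between /a/ and /i/, between two vowels — surfaces as [z] (rule 1).
/i/ — word-final; rule 4 does not apply here → [i].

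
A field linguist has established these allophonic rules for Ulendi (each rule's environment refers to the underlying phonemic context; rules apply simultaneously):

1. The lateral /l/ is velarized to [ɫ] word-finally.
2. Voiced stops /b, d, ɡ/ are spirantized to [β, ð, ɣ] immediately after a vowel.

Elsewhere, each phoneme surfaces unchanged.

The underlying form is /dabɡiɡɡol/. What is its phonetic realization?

/d/ (word-initial): rule 2 targets it, but not immediately after a vowel → unchanged [d].
/b/ — between /a/ and /ɡ/, immediately after a vowel — surfaces as [β] (rule 2).
/ɡ/ (between /b/ and /i/): rule 2 targets it, but not immediately after a vowel → unchanged [ɡ].
/ɡ/ meets the environment for rule 2 (immediately after a vowel) → [ɣ].
/ɡ/ (between /ɡ/ and /o/): rule 2 targets it, but not immediately after a vowel → unchanged [ɡ].
/l/ — word-final, word-finally — surfaces as [ɫ] (rule 1).

[daβɡiɣɡoɫ]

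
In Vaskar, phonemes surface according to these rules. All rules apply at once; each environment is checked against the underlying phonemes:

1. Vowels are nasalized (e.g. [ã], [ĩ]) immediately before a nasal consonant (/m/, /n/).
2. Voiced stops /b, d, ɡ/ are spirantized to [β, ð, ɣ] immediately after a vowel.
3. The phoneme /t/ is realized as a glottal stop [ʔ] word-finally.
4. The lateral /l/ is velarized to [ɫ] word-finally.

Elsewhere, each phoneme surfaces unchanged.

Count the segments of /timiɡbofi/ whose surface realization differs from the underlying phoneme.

2

Segments that undergo a rule: /i/ → [ĩ] (rule 1); /ɡ/ → [ɣ] (rule 2).
All other segments surface unchanged.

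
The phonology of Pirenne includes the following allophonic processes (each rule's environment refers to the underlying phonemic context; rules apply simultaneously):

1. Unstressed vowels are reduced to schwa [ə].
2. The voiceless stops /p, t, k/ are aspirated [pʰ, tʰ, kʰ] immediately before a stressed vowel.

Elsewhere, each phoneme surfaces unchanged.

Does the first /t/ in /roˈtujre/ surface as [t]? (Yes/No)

Rule 2 applies to /t/ (between /o/ and /u/: immediately before a stressed vowel) → [tʰ].
The actual realization is [tʰ], not [t].

No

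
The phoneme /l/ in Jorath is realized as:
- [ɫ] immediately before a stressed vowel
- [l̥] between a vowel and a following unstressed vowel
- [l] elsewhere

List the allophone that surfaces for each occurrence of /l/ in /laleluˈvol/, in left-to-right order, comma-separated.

Occurrence 1 (position 1): no conditioning environment matches → elsewhere allophone [l].
Occurrence 2 (position 3): between a vowel and a following unstressed vowel → [l̥].
Occurrence 3 (position 5): between a vowel and a following unstressed vowel → [l̥].
Occurrence 4 (position 9): no conditioning environment matches → elsewhere allophone [l].

[l], [l̥], [l̥], [l]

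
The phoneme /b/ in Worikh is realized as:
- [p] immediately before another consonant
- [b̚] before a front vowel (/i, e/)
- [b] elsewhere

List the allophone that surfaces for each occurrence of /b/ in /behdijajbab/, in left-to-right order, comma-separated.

Occurrence 1 (position 1): before a front vowel (/i, e/) → [b̚].
Occurrence 2 (position 9): no conditioning environment matches → elsewhere allophone [b].
Occurrence 3 (position 11): no conditioning environment matches → elsewhere allophone [b].

[b̚], [b], [b]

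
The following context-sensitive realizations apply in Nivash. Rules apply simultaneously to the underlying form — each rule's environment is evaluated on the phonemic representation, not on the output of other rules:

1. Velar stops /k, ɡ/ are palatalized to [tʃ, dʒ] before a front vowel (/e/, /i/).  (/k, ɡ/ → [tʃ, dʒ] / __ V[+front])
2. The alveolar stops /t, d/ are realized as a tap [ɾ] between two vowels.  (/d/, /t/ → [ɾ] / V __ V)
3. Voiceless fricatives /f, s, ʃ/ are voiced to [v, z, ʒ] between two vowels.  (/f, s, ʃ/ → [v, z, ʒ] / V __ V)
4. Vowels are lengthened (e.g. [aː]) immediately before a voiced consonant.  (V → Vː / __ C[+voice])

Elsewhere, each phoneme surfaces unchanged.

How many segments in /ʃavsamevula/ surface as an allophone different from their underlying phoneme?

Segments that undergo a rule: /a/ → [aː] (rule 4); /a/ → [aː] (rule 4); /e/ → [eː] (rule 4); /u/ → [uː] (rule 4).
All other segments surface unchanged.

4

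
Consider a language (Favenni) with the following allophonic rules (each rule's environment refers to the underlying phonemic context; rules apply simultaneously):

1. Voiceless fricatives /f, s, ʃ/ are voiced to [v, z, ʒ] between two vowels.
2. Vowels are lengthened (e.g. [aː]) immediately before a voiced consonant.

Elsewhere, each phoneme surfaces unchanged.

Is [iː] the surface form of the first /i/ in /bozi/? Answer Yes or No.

No

/i/ (word-final): rule 2 targets it, but not before a voiced consonant → unchanged [i].
The actual realization is [i], not [iː].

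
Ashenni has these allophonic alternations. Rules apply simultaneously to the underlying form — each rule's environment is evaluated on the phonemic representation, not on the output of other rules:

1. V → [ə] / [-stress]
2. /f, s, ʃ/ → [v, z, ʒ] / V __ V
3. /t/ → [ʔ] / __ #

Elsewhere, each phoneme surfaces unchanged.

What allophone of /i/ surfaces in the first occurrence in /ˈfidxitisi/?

[i]

/i/ (between /f/ and /d/) fails the environment for rule 1, so it stays [i].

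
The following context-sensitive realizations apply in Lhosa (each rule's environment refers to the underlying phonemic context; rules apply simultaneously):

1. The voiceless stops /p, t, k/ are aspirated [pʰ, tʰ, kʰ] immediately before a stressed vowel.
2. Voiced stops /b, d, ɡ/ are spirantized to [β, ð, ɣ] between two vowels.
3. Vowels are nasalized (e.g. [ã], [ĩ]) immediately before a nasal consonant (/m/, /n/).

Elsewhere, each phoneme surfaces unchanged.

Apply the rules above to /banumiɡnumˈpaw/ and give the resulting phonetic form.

[bãnũmiɡnũmˈpʰaw]

/b/ (word-initial) fails the environment for rule 2, so it stays [b].
Rule 3 applies to /a/ (between /b/ and /n/: before a nasal consonant) → [ã].
/n/ stays [n].
/u/ (between /n/ and /m/): before a nasal consonant, so rule 3 applies → [ũ].
/m/ — not in any rule's target class → [m].
/i/ (between /m/ and /ɡ/) fails the environment for rule 3, so it stays [i].
/ɡ/ (between /i/ and /n/) is in the target of rule 2 but the environment (between two vowels) is not met → [ɡ].
/n/ stays [n].
/u/ — between /n/ and /m/, before a nasal consonant — surfaces as [ũ] (rule 3).
/m/ (between /u/ and /p/) is unaffected → [m].
/p/ (between /m/ and /a/): immediately before a stressed vowel, so rule 1 applies → [pʰ].
/a/ (between /p/ and /w/) fails the environment for rule 3, so it stays [a].
/w/ stays [w].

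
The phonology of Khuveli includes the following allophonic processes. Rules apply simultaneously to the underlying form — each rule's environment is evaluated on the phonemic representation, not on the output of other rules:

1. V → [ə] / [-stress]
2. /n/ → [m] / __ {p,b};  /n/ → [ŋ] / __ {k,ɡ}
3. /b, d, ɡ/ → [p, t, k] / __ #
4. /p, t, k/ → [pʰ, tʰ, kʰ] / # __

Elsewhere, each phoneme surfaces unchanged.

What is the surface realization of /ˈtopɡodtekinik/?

[ˈtʰopɡədtəkənək]

/t/ — word-initial, word-initially — surfaces as [tʰ] (rule 4).
/o/ (between /t/ and /p/) is in the target of rule 1 but the environment (in an unstressed syllable) is not met → [o].
/p/ (between /o/ and /ɡ/) fails the environment for rule 4, so it stays [p].
/ɡ/ (between /p/ and /o/): rule 3 targets it, but not word-finally → unchanged [ɡ].
/o/ — between /ɡ/ and /d/, in an unstressed syllable — surfaces as [ə] (rule 1).
/d/ — between /o/ and /t/; rule 3 does not apply here → [d].
/t/ (between /d/ and /e/) fails the environment for rule 4, so it stays [t].
/e/ (between /t/ and /k/): in an unstressed syllable, so rule 1 applies → [ə].
/k/ — between /e/ and /i/; rule 4 does not apply here → [k].
/i/ — between /k/ and /n/, in an unstressed syllable — surfaces as [ə] (rule 1).
/n/ (between /i/ and /i/) fails the environment for rule 2, so it stays [n].
Rule 1 applies to /i/ (between /n/ and /k/: in an unstressed syllable) → [ə].
/k/ (word-final) is in the target of rule 4 but the environment (word-initially) is not met → [k].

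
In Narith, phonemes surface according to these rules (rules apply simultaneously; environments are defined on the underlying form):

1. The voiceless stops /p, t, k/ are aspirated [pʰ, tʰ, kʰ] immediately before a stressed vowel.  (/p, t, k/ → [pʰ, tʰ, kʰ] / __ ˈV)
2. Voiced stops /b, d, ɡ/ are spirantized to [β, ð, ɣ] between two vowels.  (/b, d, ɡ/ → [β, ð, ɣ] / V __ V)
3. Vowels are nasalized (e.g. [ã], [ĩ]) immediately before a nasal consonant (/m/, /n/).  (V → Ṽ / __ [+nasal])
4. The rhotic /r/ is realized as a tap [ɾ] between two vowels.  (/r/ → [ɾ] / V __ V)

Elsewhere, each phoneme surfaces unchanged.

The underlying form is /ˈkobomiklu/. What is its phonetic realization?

[ˈkʰoβõmiklu]

/k/ (word-initial): immediately before a stressed vowel, so rule 1 applies → [kʰ].
/o/ — between /k/ and /b/; rule 3 does not apply here → [o].
/b/ (between /o/ and /o/): between two vowels, so rule 2 applies → [β].
/o/ (between /b/ and /m/): before a nasal consonant, so rule 3 applies → [õ].
/i/ (between /m/ and /k/) fails the environment for rule 3, so it stays [i].
/k/ (between /i/ and /l/): rule 1 targets it, but not immediately before a stressed vowel → unchanged [k].
/u/ (word-final): rule 3 targets it, but not before a nasal consonant → unchanged [u].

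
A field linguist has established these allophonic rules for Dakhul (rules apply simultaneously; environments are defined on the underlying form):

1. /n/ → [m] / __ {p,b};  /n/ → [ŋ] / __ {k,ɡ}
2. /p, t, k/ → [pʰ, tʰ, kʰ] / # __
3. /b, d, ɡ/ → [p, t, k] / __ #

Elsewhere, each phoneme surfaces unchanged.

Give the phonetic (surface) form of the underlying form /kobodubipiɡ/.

/k/ meets the environment for rule 2 (word-initially) → [kʰ].
/o/ — not in any rule's target class → [o].
/b/ (between /o/ and /o/): rule 3 targets it, but not word-finally → unchanged [b].
/o/ stays [o].
/d/ (between /o/ and /u/): rule 3 targets it, but not word-finally → unchanged [d].
/u/ (between /d/ and /b/): no rule targets it → [u].
/b/ (between /u/ and /i/) is in the target of rule 3 but the environment (word-finally) is not met → [b].
/i/ (between /b/ and /p/): no rule targets it → [i].
/p/ (between /i/ and /i/) fails the environment for rule 2, so it stays [p].
/i/ stays [i].
/ɡ/ — word-final, word-finally — surfaces as [k] (rule 3).

[kʰobodubipik]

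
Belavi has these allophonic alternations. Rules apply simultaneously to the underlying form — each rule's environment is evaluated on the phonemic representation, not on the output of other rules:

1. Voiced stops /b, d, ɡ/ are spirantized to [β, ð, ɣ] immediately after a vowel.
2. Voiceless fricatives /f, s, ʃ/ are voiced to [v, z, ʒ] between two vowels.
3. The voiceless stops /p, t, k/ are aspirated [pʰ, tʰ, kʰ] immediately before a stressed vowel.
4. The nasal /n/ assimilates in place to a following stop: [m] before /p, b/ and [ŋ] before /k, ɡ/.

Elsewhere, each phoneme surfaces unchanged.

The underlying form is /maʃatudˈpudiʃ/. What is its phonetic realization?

/m/ (word-initial): no rule targets it → [m].
/a/ (between /m/ and /ʃ/): no rule targets it → [a].
/ʃ/ — between /a/ and /a/, between two vowels — surfaces as [ʒ] (rule 2).
/a/ — not in any rule's target class → [a].
/t/ (between /a/ and /u/) fails the environment for rule 3, so it stays [t].
/u/ (between /t/ and /d/): no rule targets it → [u].
Rule 1 applies to /d/ (between /u/ and /p/: immediately after a vowel) → [ð].
/p/ (between /d/ and /u/): immediately before a stressed vowel, so rule 3 applies → [pʰ].
/u/ (between /p/ and /d/) is unaffected → [u].
/d/ (between /u/ and /i/) occurs immediately after a vowel → [ð] by rule 1.
/i/ (between /d/ and /ʃ/): no rule targets it → [i].
/ʃ/ — word-final; rule 2 does not apply here → [ʃ].

[maʒatuðˈpʰuðiʃ]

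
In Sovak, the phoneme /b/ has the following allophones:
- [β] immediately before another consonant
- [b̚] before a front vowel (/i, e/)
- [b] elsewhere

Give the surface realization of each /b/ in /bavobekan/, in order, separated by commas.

Occurrence 1 (position 1): no conditioning environment matches → elsewhere allophone [b].
Occurrence 2 (position 5): before a front vowel (/i, e/) → [b̚].

[b], [b̚]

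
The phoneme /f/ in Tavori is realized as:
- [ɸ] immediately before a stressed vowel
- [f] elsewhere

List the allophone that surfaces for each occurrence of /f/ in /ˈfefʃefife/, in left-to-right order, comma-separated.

Occurrence 1 (position 1): immediately before a stressed vowel → [ɸ].
Occurrence 2 (position 3): no conditioning environment matches → elsewhere allophone [f].
Occurrence 3 (position 6): no conditioning environment matches → elsewhere allophone [f].
Occurrence 4 (position 8): no conditioning environment matches → elsewhere allophone [f].

[ɸ], [f], [f], [f]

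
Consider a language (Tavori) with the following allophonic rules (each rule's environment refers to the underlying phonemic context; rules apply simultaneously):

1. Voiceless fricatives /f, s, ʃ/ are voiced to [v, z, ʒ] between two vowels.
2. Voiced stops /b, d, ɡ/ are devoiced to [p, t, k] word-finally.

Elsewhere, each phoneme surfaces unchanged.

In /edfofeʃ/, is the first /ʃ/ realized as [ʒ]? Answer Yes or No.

/ʃ/ (word-final) is in the target of rule 1 but the environment (between two vowels) is not met → [ʃ].
The actual realization is [ʃ], not [ʒ].

No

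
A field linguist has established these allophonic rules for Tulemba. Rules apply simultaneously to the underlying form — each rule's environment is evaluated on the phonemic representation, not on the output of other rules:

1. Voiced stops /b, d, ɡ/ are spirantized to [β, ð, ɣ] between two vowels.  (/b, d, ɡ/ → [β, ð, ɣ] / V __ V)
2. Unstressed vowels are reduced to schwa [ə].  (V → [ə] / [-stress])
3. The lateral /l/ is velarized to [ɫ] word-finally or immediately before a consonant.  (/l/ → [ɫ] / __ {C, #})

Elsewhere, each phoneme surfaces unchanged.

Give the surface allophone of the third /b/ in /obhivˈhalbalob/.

[b]

/b/ (word-final) fails the environment for rule 1, so it stays [b].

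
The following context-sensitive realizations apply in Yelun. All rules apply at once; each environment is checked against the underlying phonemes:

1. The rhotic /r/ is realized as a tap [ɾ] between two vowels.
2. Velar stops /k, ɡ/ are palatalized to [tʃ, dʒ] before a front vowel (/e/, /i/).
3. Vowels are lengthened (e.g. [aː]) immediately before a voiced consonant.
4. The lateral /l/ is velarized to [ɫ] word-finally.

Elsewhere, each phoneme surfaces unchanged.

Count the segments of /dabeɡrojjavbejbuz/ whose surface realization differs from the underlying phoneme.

6

Segments that undergo a rule: /a/ → [aː] (rule 3); /e/ → [eː] (rule 3); /o/ → [oː] (rule 3); /a/ → [aː] (rule 3); /e/ → [eː] (rule 3); /u/ → [uː] (rule 3).
All other segments surface unchanged.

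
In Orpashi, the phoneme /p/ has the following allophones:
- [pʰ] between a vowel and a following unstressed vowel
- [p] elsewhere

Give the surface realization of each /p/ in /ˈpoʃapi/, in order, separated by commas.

[p], [pʰ]

Occurrence 1 (position 1): no conditioning environment matches → elsewhere allophone [p].
Occurrence 2 (position 5): between a vowel and a following unstressed vowel → [pʰ].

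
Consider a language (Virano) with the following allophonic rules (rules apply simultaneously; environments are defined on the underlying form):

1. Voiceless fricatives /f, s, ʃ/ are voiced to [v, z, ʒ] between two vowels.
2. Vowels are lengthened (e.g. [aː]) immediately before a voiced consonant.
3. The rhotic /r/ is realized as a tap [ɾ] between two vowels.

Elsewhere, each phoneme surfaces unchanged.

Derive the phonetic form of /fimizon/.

/f/ (word-initial): rule 1 targets it, but not between two vowels → unchanged [f].
/i/ — between /f/ and /m/, before a voiced consonant — surfaces as [iː] (rule 2).
/m/ (between /i/ and /i/) is unaffected → [m].
/i/ (between /m/ and /z/) occurs before a voiced consonant → [iː] by rule 2.
/z/ — not in any rule's target class → [z].
/o/ (between /z/ and /n/): before a voiced consonant, so rule 2 applies → [oː].
/n/ — not in any rule's target class → [n].

[fiːmiːzoːn]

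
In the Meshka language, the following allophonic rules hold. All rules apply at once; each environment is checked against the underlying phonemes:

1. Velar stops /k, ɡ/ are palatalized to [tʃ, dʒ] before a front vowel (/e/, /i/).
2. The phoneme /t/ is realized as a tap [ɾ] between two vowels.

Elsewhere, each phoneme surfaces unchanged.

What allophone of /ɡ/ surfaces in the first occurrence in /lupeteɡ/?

/ɡ/ — word-final; rule 1 does not apply here → [ɡ].

[ɡ]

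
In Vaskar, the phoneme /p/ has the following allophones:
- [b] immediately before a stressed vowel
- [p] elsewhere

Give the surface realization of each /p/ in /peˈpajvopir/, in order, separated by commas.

[p], [b], [p]

Occurrence 1 (position 1): no conditioning environment matches → elsewhere allophone [p].
Occurrence 2 (position 3): immediately before a stressed vowel → [b].
Occurrence 3 (position 8): no conditioning environment matches → elsewhere allophone [p].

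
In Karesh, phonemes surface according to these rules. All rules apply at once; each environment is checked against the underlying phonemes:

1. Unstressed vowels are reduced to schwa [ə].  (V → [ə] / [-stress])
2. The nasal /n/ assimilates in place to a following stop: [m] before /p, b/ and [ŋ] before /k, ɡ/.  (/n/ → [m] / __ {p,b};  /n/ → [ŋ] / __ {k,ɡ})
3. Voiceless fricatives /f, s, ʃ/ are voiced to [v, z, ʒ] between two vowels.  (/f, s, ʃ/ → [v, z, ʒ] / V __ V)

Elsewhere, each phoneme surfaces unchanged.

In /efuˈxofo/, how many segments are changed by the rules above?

Segments that undergo a rule: /e/ → [ə] (rule 1); /f/ → [v] (rule 3); /u/ → [ə] (rule 1); /f/ → [v] (rule 3); /o/ → [ə] (rule 1).
All other segments surface unchanged.

5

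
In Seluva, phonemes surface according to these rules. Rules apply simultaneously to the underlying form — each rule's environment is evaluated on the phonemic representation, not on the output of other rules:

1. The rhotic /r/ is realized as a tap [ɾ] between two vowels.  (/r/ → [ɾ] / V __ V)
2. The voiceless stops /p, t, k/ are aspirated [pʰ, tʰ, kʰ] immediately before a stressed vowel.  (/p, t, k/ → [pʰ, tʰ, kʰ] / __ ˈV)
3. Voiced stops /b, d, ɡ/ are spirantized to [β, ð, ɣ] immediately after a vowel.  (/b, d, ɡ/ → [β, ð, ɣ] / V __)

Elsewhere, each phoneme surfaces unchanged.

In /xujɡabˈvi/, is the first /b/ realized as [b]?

No

/b/ — between /a/ and /v/, immediately after a vowel — surfaces as [β] (rule 3).
The actual realization is [β], not [b].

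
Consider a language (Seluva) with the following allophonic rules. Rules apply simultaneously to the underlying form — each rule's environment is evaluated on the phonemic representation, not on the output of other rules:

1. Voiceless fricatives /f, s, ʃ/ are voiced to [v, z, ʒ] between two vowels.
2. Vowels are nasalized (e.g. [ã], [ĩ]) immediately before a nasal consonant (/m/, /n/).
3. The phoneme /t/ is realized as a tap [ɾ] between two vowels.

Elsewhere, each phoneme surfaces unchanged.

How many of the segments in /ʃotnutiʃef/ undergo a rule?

2

Segments that undergo a rule: /t/ → [ɾ] (rule 3); /ʃ/ → [ʒ] (rule 1).
All other segments surface unchanged.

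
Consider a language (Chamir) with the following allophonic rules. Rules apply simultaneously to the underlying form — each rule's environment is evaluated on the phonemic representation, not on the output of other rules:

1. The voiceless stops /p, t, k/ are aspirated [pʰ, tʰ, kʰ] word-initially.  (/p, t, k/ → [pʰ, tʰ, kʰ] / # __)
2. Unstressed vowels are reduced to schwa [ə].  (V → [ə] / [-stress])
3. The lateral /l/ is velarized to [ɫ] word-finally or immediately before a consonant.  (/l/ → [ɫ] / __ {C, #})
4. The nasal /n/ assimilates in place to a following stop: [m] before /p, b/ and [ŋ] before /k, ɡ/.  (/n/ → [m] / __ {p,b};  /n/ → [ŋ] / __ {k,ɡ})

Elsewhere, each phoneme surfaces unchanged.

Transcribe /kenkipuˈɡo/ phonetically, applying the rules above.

[kʰəŋkəpəˈɡo]

/k/ (word-initial): word-initially, so rule 1 applies → [kʰ].
Rule 2 applies to /e/ (between /k/ and /n/: in an unstressed syllable) → [ə].
/n/ — between /e/ and /k/, before a labial or velar stop — surfaces as [ŋ] (rule 4).
/k/ (between /n/ and /i/): rule 1 targets it, but not word-initially → unchanged [k].
/i/ (between /k/ and /p/): in an unstressed syllable, so rule 2 applies → [ə].
/p/ — between /i/ and /u/; rule 1 does not apply here → [p].
/u/ (between /p/ and /ɡ/) occurs in an unstressed syllable → [ə] by rule 2.
/o/ (word-final) fails the environment for rule 2, so it stays [o].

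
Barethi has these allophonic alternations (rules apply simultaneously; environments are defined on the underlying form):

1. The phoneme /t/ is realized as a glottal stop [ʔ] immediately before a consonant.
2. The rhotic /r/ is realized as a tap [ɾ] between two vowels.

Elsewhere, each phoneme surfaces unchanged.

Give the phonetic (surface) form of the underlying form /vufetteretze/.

/v/ (word-initial): no rule targets it → [v].
/u/ stays [u].
/f/ stays [f].
/e/ stays [e].
/t/ (between /e/ and /t/): immediately before a consonant, so rule 1 applies → [ʔ].
/t/ (between /t/ and /e/): rule 1 targets it, but not immediately before a consonant → unchanged [t].
/e/ stays [e].
/r/ (between /e/ and /e/): between two vowels, so rule 2 applies → [ɾ].
/e/ (between /r/ and /t/) is unaffected → [e].
/t/ — between /e/ and /z/, immediately before a consonant — surfaces as [ʔ] (rule 1).
/z/ (between /t/ and /e/): no rule targets it → [z].
/e/ (word-final): no rule targets it → [e].

[vufeʔteɾeʔze]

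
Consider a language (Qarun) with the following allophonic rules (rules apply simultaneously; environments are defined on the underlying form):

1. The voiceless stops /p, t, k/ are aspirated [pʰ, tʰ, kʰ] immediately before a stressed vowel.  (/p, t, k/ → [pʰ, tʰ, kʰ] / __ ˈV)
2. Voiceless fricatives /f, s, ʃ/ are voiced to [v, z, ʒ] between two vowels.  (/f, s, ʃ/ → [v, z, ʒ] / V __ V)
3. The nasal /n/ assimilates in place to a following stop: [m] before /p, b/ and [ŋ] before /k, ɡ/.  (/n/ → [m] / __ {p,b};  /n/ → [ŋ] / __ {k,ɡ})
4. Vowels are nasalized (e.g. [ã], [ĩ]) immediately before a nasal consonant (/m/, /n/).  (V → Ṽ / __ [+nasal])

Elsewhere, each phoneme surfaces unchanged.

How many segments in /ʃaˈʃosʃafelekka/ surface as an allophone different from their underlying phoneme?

Segments that undergo a rule: /ʃ/ → [ʒ] (rule 2); /f/ → [v] (rule 2).
All other segments surface unchanged.

2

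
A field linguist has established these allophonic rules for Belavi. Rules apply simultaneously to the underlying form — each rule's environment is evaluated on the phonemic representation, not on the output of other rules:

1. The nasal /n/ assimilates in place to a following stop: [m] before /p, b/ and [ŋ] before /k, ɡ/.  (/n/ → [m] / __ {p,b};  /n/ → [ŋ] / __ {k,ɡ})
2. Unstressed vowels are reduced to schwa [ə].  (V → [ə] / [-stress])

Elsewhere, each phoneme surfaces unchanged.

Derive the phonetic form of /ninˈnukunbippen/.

/n/ — word-initial; rule 1 does not apply here → [n].
Rule 2 applies to /i/ (between /n/ and /n/: in an unstressed syllable) → [ə].
/n/ — between /i/ and /n/; rule 1 does not apply here → [n].
/n/ — between /n/ and /u/; rule 1 does not apply here → [n].
/u/ (between /n/ and /k/): rule 2 targets it, but not in an unstressed syllable → unchanged [u].
/u/ meets the environment for rule 2 (in an unstressed syllable) → [ə].
/n/ — between /u/ and /b/, before a labial or velar stop — surfaces as [m] (rule 1).
/i/ (between /b/ and /p/) occurs in an unstressed syllable → [ə] by rule 2.
/e/ (between /p/ and /n/) occurs in an unstressed syllable → [ə] by rule 2.
/n/ (word-final) is in the target of rule 1 but the environment (before a labial or velar stop) is not met → [n].

[nənˈnukəmbəppən]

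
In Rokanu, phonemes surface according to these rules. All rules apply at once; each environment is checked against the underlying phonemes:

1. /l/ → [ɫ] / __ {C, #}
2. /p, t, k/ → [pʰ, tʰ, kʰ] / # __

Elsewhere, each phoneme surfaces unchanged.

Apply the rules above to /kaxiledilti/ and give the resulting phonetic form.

[kʰaxilediɫti]

/k/ — word-initial, word-initially — surfaces as [kʰ] (rule 2).
/a/ (between /k/ and /x/) is unaffected → [a].
/x/ (between /a/ and /i/) is unaffected → [x].
/i/ — not in any rule's target class → [i].
/l/ (between /i/ and /e/) is in the target of rule 1 but the environment (word-finally or immediately before a consonant) is not met → [l].
/e/ (between /l/ and /d/) is unaffected → [e].
/d/ stays [d].
/i/ stays [i].
Rule 1 applies to /l/ (between /i/ and /t/: word-finally or immediately before a consonant) → [ɫ].
/t/ — between /l/ and /i/; rule 2 does not apply here → [t].
/i/ (word-final) is unaffected → [i].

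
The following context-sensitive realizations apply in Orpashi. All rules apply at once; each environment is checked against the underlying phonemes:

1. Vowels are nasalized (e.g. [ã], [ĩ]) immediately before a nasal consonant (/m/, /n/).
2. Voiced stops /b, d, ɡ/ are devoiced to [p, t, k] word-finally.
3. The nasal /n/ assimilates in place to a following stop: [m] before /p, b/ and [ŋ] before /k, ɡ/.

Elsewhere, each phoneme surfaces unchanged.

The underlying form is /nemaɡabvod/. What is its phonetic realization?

[nẽmaɡabvot]

/n/ — word-initial; rule 3 does not apply here → [n].
Rule 1 applies to /e/ (between /n/ and /m/: before a nasal consonant) → [ẽ].
/m/ (between /e/ and /a/): no rule targets it → [m].
/a/ (between /m/ and /ɡ/): rule 1 targets it, but not before a nasal consonant → unchanged [a].
/ɡ/ — between /a/ and /a/; rule 2 does not apply here → [ɡ].
/a/ (between /ɡ/ and /b/) fails the environment for rule 1, so it stays [a].
/b/ — between /a/ and /v/; rule 2 does not apply here → [b].
/v/ (between /b/ and /o/): no rule targets it → [v].
/o/ (between /v/ and /d/) is in the target of rule 1 but the environment (before a nasal consonant) is not met → [o].
/d/ — word-final, word-finally — surfaces as [t] (rule 2).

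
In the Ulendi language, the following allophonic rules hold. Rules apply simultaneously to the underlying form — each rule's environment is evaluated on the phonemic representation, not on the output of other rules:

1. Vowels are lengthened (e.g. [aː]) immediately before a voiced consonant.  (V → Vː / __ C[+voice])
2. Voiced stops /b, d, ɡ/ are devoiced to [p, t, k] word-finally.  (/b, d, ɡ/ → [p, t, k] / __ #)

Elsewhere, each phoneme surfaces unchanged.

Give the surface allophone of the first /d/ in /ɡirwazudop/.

/d/ (between /u/ and /o/): rule 2 targets it, but not word-finally → unchanged [d].

[d]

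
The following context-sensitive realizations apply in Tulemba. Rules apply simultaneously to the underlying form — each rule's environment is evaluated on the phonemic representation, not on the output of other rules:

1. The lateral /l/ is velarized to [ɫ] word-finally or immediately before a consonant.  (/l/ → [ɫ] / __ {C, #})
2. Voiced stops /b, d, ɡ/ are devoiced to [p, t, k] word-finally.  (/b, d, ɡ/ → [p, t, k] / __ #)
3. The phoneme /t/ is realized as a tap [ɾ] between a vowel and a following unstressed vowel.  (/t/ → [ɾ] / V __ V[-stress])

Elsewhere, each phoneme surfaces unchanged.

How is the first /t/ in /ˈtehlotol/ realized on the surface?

[t]

/t/ (word-initial) fails the environment for rule 3, so it stays [t].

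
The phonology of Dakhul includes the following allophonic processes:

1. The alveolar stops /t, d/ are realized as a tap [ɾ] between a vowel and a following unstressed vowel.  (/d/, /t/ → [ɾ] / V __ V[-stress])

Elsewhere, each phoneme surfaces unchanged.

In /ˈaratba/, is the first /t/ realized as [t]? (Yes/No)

/t/ (between /a/ and /b/) is in the target of rule 1 but the environment (between a vowel and a following unstressed vowel) is not met → [t].
The actual realization is [t], which matches [t].

Yes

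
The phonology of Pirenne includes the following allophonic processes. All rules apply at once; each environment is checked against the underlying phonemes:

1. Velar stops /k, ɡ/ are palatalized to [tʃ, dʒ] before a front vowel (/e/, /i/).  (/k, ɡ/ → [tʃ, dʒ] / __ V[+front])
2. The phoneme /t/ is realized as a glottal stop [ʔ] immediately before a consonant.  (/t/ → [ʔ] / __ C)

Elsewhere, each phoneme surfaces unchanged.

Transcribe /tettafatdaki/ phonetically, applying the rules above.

[teʔtafaʔdatʃi]

/t/ (word-initial) fails the environment for rule 2, so it stays [t].
/e/ (between /t/ and /t/) is unaffected → [e].
/t/ — between /e/ and /t/, immediately before a consonant — surfaces as [ʔ] (rule 2).
/t/ — between /t/ and /a/; rule 2 does not apply here → [t].
/a/ (between /t/ and /f/): no rule targets it → [a].
/f/ (between /a/ and /a/): no rule targets it → [f].
/a/ — not in any rule's target class → [a].
/t/ (between /a/ and /d/): immediately before a consonant, so rule 2 applies → [ʔ].
/d/ stays [d].
/a/ (between /d/ and /k/): no rule targets it → [a].
/k/ meets the environment for rule 1 (before a front vowel) → [tʃ].
/i/ — not in any rule's target class → [i].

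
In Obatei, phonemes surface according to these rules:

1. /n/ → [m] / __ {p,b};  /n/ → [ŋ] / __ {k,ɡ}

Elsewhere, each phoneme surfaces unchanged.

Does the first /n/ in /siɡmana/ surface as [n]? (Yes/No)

/n/ (between /a/ and /a/): rule 1 targets it, but not before a labial or velar stop → unchanged [n].
The actual realization is [n], which matches [n].

Yes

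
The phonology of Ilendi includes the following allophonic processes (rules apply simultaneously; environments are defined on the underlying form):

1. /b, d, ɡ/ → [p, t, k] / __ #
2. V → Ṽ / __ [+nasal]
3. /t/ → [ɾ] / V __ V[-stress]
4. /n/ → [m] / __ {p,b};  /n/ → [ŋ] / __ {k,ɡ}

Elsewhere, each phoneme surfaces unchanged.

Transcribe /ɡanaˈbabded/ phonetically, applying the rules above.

/ɡ/ (word-initial) fails the environment for rule 1, so it stays [ɡ].
/a/ — between /ɡ/ and /n/, before a nasal consonant — surfaces as [ã] (rule 2).
/n/ (between /a/ and /a/) is in the target of rule 4 but the environment (before a labial or velar stop) is not met → [n].
/a/ (between /n/ and /b/) is in the target of rule 2 but the environment (before a nasal consonant) is not met → [a].
/b/ (between /a/ and /a/): rule 1 targets it, but not word-finally → unchanged [b].
/a/ (between /b/ and /b/): rule 2 targets it, but not before a nasal consonant → unchanged [a].
/b/ (between /a/ and /d/): rule 1 targets it, but not word-finally → unchanged [b].
/d/ (between /b/ and /e/) fails the environment for rule 1, so it stays [d].
/e/ (between /d/ and /d/) is in the target of rule 2 but the environment (before a nasal consonant) is not met → [e].
Rule 1 applies to /d/ (word-final: word-finally) → [t].

[ɡãnaˈbabdet]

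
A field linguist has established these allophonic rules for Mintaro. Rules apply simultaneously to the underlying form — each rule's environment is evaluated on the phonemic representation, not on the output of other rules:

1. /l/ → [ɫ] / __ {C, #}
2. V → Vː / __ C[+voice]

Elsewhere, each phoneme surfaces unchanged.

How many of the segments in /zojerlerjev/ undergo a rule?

Segments that undergo a rule: /o/ → [oː] (rule 2); /e/ → [eː] (rule 2); /e/ → [eː] (rule 2); /e/ → [eː] (rule 2).
All other segments surface unchanged.

4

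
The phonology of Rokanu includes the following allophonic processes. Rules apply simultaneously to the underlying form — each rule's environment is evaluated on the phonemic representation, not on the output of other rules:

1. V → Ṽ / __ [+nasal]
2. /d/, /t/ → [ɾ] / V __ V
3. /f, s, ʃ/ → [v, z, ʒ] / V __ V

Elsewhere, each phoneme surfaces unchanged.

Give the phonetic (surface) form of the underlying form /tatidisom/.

[taɾiɾizõm]

/t/ — word-initial; rule 2 does not apply here → [t].
/a/ (between /t/ and /t/): rule 1 targets it, but not before a nasal consonant → unchanged [a].
/t/ — between /a/ and /i/, between two vowels — surfaces as [ɾ] (rule 2).
/i/ (between /t/ and /d/) is in the target of rule 1 but the environment (before a nasal consonant) is not met → [i].
/d/ (between /i/ and /i/) occurs between two vowels → [ɾ] by rule 2.
/i/ (between /d/ and /s/) is in the target of rule 1 but the environment (before a nasal consonant) is not met → [i].
/s/ (between /i/ and /o/): between two vowels, so rule 3 applies → [z].
/o/ — between /s/ and /m/, before a nasal consonant — surfaces as [õ] (rule 1).
/m/ (word-final) is unaffected → [m].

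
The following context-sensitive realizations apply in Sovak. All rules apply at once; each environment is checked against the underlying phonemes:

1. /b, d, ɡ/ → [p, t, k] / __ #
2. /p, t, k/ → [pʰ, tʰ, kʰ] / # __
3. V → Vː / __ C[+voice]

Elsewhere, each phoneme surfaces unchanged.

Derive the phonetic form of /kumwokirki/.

[kʰuːmwokiːrki]

/k/ (word-initial): word-initially, so rule 2 applies → [kʰ].
Rule 3 applies to /u/ (between /k/ and /m/: before a voiced consonant) → [uː].
/o/ — between /w/ and /k/; rule 3 does not apply here → [o].
/k/ (between /o/ and /i/) fails the environment for rule 2, so it stays [k].
Rule 3 applies to /i/ (between /k/ and /r/: before a voiced consonant) → [iː].
/k/ (between /r/ and /i/): rule 2 targets it, but not word-initially → unchanged [k].
/i/ (word-final) fails the environment for rule 3, so it stays [i].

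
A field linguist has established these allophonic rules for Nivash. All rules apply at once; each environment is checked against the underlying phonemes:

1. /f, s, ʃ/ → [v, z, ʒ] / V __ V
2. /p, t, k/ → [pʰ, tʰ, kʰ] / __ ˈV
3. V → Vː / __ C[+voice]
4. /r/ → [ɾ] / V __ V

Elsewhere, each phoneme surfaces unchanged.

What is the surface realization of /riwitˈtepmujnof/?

[riːwitˈtʰepmuːjnof]

/r/ (word-initial): rule 4 targets it, but not between two vowels → unchanged [r].
/i/ (between /r/ and /w/) occurs before a voiced consonant → [iː] by rule 3.
/w/ (between /i/ and /i/) is unaffected → [w].
/i/ — between /w/ and /t/; rule 3 does not apply here → [i].
/t/ (between /i/ and /t/) fails the environment for rule 2, so it stays [t].
/t/ (between /t/ and /e/): immediately before a stressed vowel, so rule 2 applies → [tʰ].
/e/ (between /t/ and /p/) fails the environment for rule 3, so it stays [e].
/p/ — between /e/ and /m/; rule 2 does not apply here → [p].
/m/ — not in any rule's target class → [m].
/u/ (between /m/ and /j/): before a voiced consonant, so rule 3 applies → [uː].
/j/ stays [j].
/n/ stays [n].
/o/ (between /n/ and /f/): rule 3 targets it, but not before a voiced consonant → unchanged [o].
/f/ (word-final) fails the environment for rule 1, so it stays [f].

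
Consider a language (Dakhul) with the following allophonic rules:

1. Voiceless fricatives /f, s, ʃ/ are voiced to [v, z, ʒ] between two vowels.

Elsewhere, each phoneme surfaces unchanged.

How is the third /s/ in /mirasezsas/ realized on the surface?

/s/ (word-final) fails the environment for rule 1, so it stays [s].

[s]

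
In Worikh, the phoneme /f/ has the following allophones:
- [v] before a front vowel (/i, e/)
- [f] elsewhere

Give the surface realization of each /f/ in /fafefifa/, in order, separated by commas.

[f], [v], [v], [f]

Occurrence 1 (position 1): no conditioning environment matches → elsewhere allophone [f].
Occurrence 2 (position 3): before a front vowel (/i, e/) → [v].
Occurrence 3 (position 5): before a front vowel (/i, e/) → [v].
Occurrence 4 (position 7): no conditioning environment matches → elsewhere allophone [f].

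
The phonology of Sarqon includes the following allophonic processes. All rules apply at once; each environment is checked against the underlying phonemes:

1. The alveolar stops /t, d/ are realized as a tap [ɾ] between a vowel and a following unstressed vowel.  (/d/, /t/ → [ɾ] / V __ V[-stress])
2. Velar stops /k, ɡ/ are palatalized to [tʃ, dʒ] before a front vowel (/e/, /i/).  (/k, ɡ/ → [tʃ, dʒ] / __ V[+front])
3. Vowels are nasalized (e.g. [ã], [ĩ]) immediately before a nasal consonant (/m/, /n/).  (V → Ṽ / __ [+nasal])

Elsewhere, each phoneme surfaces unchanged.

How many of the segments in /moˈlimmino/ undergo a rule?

2

Segments that undergo a rule: /i/ → [ĩ] (rule 3); /i/ → [ĩ] (rule 3).
All other segments surface unchanged.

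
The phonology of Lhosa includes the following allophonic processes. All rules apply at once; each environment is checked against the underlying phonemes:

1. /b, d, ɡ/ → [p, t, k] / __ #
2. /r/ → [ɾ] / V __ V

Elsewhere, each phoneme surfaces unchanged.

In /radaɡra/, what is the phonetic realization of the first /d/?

[d]

/d/ (between /a/ and /a/) is in the target of rule 1 but the environment (word-finally) is not met → [d].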